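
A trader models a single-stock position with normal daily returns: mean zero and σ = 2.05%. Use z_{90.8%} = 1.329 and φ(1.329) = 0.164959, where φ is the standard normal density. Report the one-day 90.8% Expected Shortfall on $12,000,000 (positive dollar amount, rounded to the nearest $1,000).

$441,000

Tail multiplier: φ(z)/(1−α) = 0.164959 / 0.092 = 1.793.
ES = 2.05% × 1.793 = 3.676%.
On $12,000,000: 0.03676 × $12,000,000 = $441,120.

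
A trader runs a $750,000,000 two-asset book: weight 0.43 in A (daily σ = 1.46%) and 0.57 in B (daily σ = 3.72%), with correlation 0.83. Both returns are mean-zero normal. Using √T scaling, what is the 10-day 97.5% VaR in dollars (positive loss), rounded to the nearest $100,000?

$123,900,000

σ_p = √(0.43²·1.46² + 0.57²·3.72² + 2·0.83·0.43·0.57·1.46·3.72) = 2.665%.
σ_{10d} = 2.665% × √10 = 8.427%.
z(97.5%) = 1.960.
VaR = 1.960 × 8.427% = 16.517%; on $750,000,000 that is $123,877,500.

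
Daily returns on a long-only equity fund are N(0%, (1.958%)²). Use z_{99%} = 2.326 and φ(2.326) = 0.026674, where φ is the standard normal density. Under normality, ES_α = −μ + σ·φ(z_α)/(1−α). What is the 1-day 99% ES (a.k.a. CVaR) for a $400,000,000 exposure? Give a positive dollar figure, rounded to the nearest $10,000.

$20,890,000

Tail multiplier: φ(z)/(1−α) = 0.026674 / 0.01 = 2.667.
ES = 1.958% × 2.667 = 5.222%.
On $400,000,000: 0.05222 × $400,000,000 = $20,888,000.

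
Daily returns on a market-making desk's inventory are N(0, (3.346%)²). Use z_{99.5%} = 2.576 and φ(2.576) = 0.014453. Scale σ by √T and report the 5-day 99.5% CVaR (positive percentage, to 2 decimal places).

21.63%

σ_{5d} = 3.346% × √5 = 7.482%.
ES multiplier = φ(z)/(1−α) = 0.014453/0.005 = 2.891.
ES = 7.482% × 2.891 = 21.630%.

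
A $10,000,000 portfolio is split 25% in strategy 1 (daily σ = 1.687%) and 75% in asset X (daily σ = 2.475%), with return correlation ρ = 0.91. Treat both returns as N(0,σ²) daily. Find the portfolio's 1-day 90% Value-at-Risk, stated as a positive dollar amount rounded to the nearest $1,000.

σ_p² = 0.25²·1.687² + 0.75²·2.475² + 2·0.91·0.25·0.75·1.687·2.475 = 5.0484 (%²).
σ_p = √5.0484 = 2.247%.
At 90%, z = 1.282.
VaR = 1.282 × 2.247% = 2.881%; on $10,000,000 that is $288,100.

$288,000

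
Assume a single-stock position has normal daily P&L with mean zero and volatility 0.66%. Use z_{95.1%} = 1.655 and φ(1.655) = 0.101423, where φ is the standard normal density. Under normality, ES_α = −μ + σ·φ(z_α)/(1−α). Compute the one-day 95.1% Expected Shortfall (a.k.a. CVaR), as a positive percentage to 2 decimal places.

Tail multiplier: φ(z)/(1−α) = 0.101423 / 0.049 = 2.070.
ES = 0.66% × 2.070 = 1.366%.

1.37%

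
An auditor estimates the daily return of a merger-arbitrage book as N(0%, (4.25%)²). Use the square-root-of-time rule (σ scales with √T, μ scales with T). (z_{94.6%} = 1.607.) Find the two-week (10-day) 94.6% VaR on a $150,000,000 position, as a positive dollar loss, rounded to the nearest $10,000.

σ_{10d} = 4.25% × √10 = 13.440%.
VaR = 1.607 × 13.440% = 21.598%.
On $150,000,000: 0.21598 × $150,000,000 = $32,397,000.

$32,400,000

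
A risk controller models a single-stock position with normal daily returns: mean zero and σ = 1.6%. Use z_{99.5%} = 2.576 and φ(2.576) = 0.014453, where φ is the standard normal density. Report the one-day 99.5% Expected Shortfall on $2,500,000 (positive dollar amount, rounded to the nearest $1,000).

$116,000

Tail multiplier: φ(z)/(1−α) = 0.014453 / 0.005 = 2.891.
ES = 1.6% × 2.891 = 4.626%.
On $2,500,000: 0.04626 × $2,500,000 = $115,650.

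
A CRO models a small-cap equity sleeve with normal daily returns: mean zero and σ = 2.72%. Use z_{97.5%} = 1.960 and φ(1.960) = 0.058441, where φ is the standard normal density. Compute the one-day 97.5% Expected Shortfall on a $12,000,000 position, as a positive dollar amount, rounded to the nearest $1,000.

Tail multiplier: φ(z)/(1−α) = 0.058441 / 0.025 = 2.338.
ES = 2.72% × 2.338 = 6.359%.
On $12,000,000: 0.06359 × $12,000,000 = $763,080.

$763,000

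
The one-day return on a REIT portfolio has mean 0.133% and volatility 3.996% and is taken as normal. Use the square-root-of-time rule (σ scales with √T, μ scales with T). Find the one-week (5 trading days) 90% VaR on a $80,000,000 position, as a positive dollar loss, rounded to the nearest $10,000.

At 90%, z = 1.282.
σ_{5d} = 3.996% × √5 = 8.935%; μ_{5d} = 5 × 0.133% = 0.665%.
VaR = −(0.665%) + 1.282 × 8.935% = 10.790%.
On $80,000,000: 0.10790 × $80,000,000 = $8,632,000.

$8,630,000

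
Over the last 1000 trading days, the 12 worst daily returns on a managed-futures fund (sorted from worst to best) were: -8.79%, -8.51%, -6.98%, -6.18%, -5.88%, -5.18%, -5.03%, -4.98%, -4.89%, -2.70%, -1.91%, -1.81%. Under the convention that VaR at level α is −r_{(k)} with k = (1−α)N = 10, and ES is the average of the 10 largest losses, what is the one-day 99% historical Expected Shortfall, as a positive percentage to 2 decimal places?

5.91%

The 10 worst returns sum to -59.12%.
ES = −(-59.12%) / 10 = 5.912% ≈ 5.91%.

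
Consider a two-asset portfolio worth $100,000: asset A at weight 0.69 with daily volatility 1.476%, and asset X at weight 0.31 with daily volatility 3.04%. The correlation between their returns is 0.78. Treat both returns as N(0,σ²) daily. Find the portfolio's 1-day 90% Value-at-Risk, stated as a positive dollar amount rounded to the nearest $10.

σ_p² = 0.69²·1.476² + 0.31²·3.04² + 2·0.78·0.69·0.31·1.476·3.04 = 3.4226 (%²).
σ_p = √3.4226 = 1.850%.
At 90%, z = 1.282.
VaR = 1.282 × 1.850% = 2.372%; on $100,000 that is $2,372.

$2,370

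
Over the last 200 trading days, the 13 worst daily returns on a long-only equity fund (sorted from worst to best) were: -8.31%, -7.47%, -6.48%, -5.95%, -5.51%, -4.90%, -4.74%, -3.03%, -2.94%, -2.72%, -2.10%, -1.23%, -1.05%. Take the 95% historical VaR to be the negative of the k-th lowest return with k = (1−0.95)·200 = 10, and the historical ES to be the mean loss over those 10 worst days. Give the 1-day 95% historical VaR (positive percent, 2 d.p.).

2.72%

k = 10; the 10th lowest return is -2.72%, so VaR = 2.72%.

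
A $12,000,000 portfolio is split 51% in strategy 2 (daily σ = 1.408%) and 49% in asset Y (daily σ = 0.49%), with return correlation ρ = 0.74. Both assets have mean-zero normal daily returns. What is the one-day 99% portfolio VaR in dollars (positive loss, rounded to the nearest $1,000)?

$254,000

σ_p² = 0.51²·1.408² + 0.49²·0.49² + 2·0.74·0.51·0.49·1.408·0.49 = 0.8285 (%²).
σ_p = √0.8285 = 0.910%.
At 99%, z = 2.326.
VaR = 2.326 × 0.910% = 2.117%; on $12,000,000 that is $254,040.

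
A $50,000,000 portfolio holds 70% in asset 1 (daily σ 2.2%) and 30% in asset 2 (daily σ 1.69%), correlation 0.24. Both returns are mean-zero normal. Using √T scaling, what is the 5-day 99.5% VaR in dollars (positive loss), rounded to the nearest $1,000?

$4,991,000

σ_p = √(0.7²·2.2² + 0.3²·1.69² + 2·0.24·0.7·0.3·2.2·1.69) = 1.733%.
σ_{5d} = 1.733% × √5 = 3.875%.
z(99.5%) = 2.576.
VaR = 2.576 × 3.875% = 9.982%; on $50,000,000 that is $4,991,000.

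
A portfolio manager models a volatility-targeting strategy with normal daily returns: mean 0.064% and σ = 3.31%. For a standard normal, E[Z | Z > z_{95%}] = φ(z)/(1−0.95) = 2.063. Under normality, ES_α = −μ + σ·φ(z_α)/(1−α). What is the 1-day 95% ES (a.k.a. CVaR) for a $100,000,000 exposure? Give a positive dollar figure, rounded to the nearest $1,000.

ES = −(0.064%) + 3.31% × 2.063 = 6.765%.
On $100,000,000: 0.06765 × $100,000,000 = $6,765,000.

$6,765,000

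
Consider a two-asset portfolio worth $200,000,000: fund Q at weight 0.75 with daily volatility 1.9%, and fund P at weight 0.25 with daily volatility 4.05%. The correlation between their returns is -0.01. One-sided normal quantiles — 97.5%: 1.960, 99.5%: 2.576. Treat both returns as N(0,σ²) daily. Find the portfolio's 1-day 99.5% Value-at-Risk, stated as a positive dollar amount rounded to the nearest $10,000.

$8,960,000

σ_p² = 0.75²·1.9² + 0.25²·4.05² + 2·-0.01·0.75·0.25·1.9·4.05 = 3.0269 (%²).
σ_p = √3.0269 = 1.740%.
VaR = 2.576 × 1.740% = 4.482%; on $200,000,000 that is $8,964,000.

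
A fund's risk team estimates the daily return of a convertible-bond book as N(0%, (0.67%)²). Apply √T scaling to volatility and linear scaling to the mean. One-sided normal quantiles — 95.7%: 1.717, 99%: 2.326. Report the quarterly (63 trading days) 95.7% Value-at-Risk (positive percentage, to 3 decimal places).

σ_{63d} = 0.67% × √63 = 5.318%.
VaR = 1.717 × 5.318% = 9.131%.

9.131%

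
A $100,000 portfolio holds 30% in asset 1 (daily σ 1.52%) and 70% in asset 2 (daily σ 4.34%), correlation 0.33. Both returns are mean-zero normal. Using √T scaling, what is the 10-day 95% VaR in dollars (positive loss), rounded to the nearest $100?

σ_p = √(0.3²·1.52² + 0.7²·4.34² + 2·0.33·0.3·0.7·1.52·4.34) = 3.217%.
σ_{10d} = 3.217% × √10 = 10.173%.
z(95%) = 1.645.
VaR = 1.645 × 10.173% = 16.735%; on $100,000 that is $16,735.

$16,700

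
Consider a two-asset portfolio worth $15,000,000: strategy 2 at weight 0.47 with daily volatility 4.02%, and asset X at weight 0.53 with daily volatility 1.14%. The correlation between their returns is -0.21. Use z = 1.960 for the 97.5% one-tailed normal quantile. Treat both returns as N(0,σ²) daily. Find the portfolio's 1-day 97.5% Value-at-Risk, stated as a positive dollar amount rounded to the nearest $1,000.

$547,000

σ_p² = 0.47²·4.02² + 0.53²·1.14² + 2·-0.21·0.47·0.53·4.02·1.14 = 3.4554 (%²).
σ_p = √3.4554 = 1.859%.
VaR = 1.960 × 1.859% = 3.644%; on $15,000,000 that is $546,600.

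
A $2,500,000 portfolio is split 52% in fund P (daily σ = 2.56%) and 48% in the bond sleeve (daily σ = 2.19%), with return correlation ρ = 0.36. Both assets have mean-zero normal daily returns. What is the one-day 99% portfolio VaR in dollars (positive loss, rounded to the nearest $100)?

σ_p² = 0.52²·2.56² + 0.48²·2.19² + 2·0.36·0.52·0.48·2.56·2.19 = 3.8847 (%²).
σ_p = √3.8847 = 1.971%.
At 99%, z = 2.326.
VaR = 2.326 × 1.971% = 4.585%; on $2,500,000 that is $114,625.

$114,600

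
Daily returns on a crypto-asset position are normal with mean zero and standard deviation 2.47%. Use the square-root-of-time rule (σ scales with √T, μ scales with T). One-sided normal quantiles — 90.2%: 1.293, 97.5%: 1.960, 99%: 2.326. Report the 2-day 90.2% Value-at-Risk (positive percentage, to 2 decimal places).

σ_{2d} = 2.47% × √2 = 3.493%.
VaR = 1.293 × 3.493% = 4.516%.

4.52%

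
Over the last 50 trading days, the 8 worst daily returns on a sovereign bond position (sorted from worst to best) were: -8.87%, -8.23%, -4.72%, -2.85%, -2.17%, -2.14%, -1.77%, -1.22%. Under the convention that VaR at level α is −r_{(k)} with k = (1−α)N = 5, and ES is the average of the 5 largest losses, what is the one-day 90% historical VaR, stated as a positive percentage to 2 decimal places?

k = 5; the 5th lowest return is -2.17%, so VaR = 2.17%.

2.17%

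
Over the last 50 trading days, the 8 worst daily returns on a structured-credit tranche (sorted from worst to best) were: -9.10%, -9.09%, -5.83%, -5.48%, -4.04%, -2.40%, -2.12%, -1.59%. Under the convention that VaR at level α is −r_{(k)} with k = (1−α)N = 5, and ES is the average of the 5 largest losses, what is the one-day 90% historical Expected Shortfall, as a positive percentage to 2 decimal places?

6.71%

The 5 worst returns sum to -33.54%.
ES = −(-33.54%) / 5 = 6.708% ≈ 6.71%.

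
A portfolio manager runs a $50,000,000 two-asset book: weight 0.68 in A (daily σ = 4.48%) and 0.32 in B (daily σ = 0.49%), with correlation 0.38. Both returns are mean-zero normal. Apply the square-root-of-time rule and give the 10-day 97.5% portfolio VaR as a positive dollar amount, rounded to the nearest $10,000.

σ_p = √(0.68²·4.48² + 0.32²·0.49² + 2·0.38·0.68·0.32·4.48·0.49) = 3.109%.
σ_{10d} = 3.109% × √10 = 9.832%.
z(97.5%) = 1.960.
VaR = 1.960 × 9.832% = 19.271%; on $50,000,000 that is $9,635,500.

$9,640,000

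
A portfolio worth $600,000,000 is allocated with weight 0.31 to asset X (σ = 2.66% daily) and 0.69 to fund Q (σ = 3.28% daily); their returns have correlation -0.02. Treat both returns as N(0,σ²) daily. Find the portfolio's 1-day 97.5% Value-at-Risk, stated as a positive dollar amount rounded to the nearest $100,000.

σ_p² = 0.31²·2.66² + 0.69²·3.28² + 2·-0.02·0.31·0.69·2.66·3.28 = 5.7274 (%²).
σ_p = √5.7274 = 2.393%.
At 97.5%, z = 1.960.
VaR = 1.960 × 2.393% = 4.690%; on $600,000,000 that is $28,140,000.

$28,100,000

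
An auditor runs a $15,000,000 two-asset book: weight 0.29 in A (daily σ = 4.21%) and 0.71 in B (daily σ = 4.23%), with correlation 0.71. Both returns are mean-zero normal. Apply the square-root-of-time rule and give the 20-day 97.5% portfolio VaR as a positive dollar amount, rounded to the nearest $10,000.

σ_p = √(0.29²·4.21² + 0.71²·4.23² + 2·0.71·0.29·0.71·4.21·4.23) = 3.964%.
σ_{20d} = 3.964% × √20 = 17.728%.
z(97.5%) = 1.960.
VaR = 1.960 × 17.728% = 34.747%; on $15,000,000 that is $5,212,050.

$5,210,000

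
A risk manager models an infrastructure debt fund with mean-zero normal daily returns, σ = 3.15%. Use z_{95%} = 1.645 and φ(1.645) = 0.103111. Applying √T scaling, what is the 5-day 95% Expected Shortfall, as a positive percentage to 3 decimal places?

14.525%

σ_{5d} = 3.15% × √5 = 7.044%.
ES multiplier = φ(z)/(1−α) = 0.103111/0.05 = 2.062.
ES = 7.044% × 2.062 = 14.525%.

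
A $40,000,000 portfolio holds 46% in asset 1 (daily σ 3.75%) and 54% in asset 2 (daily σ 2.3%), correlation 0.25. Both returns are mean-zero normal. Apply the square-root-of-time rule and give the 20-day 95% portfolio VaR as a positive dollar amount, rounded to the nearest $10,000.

$6,960,000

σ_p = √(0.46²·3.75² + 0.54²·2.3² + 2·0.25·0.46·0.54·3.75·2.3) = 2.364%.
σ_{20d} = 2.364% × √20 = 10.572%.
z(95%) = 1.645.
VaR = 1.645 × 10.572% = 17.391%; on $40,000,000 that is $6,956,400.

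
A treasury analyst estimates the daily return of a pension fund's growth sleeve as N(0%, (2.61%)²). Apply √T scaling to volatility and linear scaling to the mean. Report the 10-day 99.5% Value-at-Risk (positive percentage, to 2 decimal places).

At 99.5%, z = 2.576.
σ_{10d} = 2.61% × √10 = 8.254%.
VaR = 2.576 × 8.254% = 21.262%.

21.26%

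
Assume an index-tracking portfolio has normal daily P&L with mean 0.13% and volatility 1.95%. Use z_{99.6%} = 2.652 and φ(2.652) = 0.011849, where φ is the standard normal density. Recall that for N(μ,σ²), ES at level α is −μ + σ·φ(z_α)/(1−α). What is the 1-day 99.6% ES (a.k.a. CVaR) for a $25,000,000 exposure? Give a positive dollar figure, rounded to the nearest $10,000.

$1,410,000

Tail multiplier: φ(z)/(1−α) = 0.011849 / 0.004 = 2.962.
ES = −(0.13%) + 1.95% × 2.962 = 5.646%.
On $25,000,000: 0.05646 × $25,000,000 = $1,411,500.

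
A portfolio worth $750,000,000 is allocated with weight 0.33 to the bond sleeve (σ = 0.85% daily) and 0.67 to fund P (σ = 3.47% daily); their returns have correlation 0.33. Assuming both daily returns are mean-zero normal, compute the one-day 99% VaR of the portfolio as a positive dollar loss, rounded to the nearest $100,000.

$42,400,000

σ_p² = 0.33²·0.85² + 0.67²·3.47² + 2·0.33·0.33·0.67·0.85·3.47 = 5.9142 (%²).
σ_p = √5.9142 = 2.432%.
At 99%, z = 2.326.
VaR = 2.326 × 2.432% = 5.657%; on $750,000,000 that is $42,427,500.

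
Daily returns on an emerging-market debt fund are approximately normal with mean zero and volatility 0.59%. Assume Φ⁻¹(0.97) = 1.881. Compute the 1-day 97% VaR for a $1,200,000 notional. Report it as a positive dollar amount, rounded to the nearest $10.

VaR = z·σ = 1.881 × 0.59% = 1.110%.
On $1,200,000: 0.01110 × $1,200,000 = $13,320.

$13,320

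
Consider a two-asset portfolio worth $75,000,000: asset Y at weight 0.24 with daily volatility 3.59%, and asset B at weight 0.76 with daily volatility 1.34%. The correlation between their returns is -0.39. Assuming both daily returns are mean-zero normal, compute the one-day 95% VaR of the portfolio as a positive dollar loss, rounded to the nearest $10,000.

$1,290,000

σ_p² = 0.24²·3.59² + 0.76²·1.34² + 2·-0.39·0.24·0.76·3.59·1.34 = 1.0951 (%²).
σ_p = √1.0951 = 1.046%.
At 95%, z = 1.645.
VaR = 1.645 × 1.046% = 1.721%; on $75,000,000 that is $1,290,750.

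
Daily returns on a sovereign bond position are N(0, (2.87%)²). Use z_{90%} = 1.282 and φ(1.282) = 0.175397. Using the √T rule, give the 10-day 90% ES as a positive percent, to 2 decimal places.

15.92%

σ_{10d} = 2.87% × √10 = 9.076%.
ES multiplier = φ(z)/(1−α) = 0.175397/0.1 = 1.754.
ES = 9.076% × 1.754 = 15.919%.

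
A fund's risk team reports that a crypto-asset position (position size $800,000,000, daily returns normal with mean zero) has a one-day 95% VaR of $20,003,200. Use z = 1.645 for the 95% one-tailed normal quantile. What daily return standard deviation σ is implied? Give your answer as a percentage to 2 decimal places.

1.52%

VaR as a fraction: $20,003,200 / $800,000,000 = 2.500%.
σ = VaR / z = 2.500% / 1.645 = 1.520%.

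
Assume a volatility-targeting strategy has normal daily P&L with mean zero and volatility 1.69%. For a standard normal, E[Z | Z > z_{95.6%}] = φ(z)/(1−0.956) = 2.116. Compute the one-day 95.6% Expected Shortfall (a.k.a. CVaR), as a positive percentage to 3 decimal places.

ES = 1.69% × 2.116 = 3.576%.

3.576%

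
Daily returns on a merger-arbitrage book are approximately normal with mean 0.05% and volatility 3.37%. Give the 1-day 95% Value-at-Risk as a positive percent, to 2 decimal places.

At 95% one-sided, z = 1.645.
VaR = −μ + z·σ = −(0.05%) + 1.645 × 3.37% = 5.494%.

5.49%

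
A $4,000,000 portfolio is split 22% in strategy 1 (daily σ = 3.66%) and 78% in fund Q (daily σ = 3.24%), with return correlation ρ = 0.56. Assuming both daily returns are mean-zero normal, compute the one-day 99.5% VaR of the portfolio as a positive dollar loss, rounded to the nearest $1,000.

$314,000

σ_p² = 0.22²·3.66² + 0.78²·3.24² + 2·0.56·0.22·0.78·3.66·3.24 = 9.3142 (%²).
σ_p = √9.3142 = 3.052%.
At 99.5%, z = 2.576.
VaR = 2.576 × 3.052% = 7.862%; on $4,000,000 that is $314,480.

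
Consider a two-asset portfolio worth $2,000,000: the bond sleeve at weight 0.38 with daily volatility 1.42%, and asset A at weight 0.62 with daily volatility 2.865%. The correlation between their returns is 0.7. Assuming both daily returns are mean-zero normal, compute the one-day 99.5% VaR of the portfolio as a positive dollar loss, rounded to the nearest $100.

$112,700

σ_p² = 0.38²·1.42² + 0.62²·2.865² + 2·0.7·0.38·0.62·1.42·2.865 = 4.7883 (%²).
σ_p = √4.7883 = 2.188%.
At 99.5%, z = 2.576.
VaR = 2.576 × 2.188% = 5.636%; on $2,000,000 that is $112,720.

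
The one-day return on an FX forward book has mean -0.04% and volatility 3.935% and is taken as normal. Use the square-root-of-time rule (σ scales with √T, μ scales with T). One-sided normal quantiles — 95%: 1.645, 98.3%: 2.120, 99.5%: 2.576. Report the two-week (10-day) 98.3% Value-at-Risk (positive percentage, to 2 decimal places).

26.78%

σ_{10d} = 3.935% × √10 = 12.444%; μ_{10d} = 10 × -0.04% = -0.400%.
VaR = −(-0.400%) + 2.120 × 12.444% = 26.781%.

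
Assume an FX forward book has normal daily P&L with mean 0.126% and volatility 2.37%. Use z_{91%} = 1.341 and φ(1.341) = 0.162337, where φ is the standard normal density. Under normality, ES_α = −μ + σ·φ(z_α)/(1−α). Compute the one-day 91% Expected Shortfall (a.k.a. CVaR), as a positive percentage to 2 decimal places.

4.15%

Tail multiplier: φ(z)/(1−α) = 0.162337 / 0.09 = 1.804.
ES = −(0.126%) + 2.37% × 1.804 = 4.149%.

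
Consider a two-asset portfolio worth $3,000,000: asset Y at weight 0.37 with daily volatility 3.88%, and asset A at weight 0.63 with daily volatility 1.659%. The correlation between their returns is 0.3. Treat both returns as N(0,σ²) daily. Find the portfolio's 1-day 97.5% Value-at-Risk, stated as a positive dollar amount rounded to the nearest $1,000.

σ_p² = 0.37²·3.88² + 0.63²·1.659² + 2·0.3·0.37·0.63·3.88·1.659 = 4.0536 (%²).
σ_p = √4.0536 = 2.013%.
At 97.5%, z = 1.960.
VaR = 1.960 × 2.013% = 3.945%; on $3,000,000 that is $118,350.

$118,000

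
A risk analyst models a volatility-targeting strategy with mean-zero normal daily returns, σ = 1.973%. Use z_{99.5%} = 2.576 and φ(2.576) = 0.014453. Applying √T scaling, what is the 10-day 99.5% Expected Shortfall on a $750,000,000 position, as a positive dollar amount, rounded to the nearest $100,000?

$135,300,000

σ_{10d} = 1.973% × √10 = 6.239%.
ES multiplier = φ(z)/(1−α) = 0.014453/0.005 = 2.891.
ES = 6.239% × 2.891 = 18.037%; on $750,000,000: $135,277,500.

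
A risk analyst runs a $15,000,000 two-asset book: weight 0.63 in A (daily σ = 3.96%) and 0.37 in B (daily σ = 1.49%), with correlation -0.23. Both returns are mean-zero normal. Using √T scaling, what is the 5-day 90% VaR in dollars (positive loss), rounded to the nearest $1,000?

$1,044,000

σ_p = √(0.63²·3.96² + 0.37²·1.49² + 2·-0.23·0.63·0.37·3.96·1.49) = 2.428%.
σ_{5d} = 2.428% × √5 = 5.429%.
z(90%) = 1.282.
VaR = 1.282 × 5.429% = 6.960%; on $15,000,000 that is $1,044,000.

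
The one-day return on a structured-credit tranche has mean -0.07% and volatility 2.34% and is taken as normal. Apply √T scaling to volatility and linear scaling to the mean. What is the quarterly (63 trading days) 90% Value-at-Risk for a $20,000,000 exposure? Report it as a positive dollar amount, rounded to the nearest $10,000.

$5,640,000

At 90%, z = 1.282.
σ_{63d} = 2.34% × √63 = 18.573%; μ_{63d} = 63 × -0.07% = -4.410%.
VaR = −(-4.410%) + 1.282 × 18.573% = 28.221%.
On $20,000,000: 0.28221 × $20,000,000 = $5,644,200.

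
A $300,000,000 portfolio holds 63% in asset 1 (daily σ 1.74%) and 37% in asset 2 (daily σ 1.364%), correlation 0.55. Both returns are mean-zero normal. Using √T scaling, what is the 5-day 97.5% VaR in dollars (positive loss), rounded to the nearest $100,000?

$18,900,000

σ_p = √(0.63²·1.74² + 0.37²·1.364² + 2·0.55·0.63·0.37·1.74·1.364) = 1.437%.
σ_{5d} = 1.437% × √5 = 3.213%.
z(97.5%) = 1.960.
VaR = 1.960 × 3.213% = 6.297%; on $300,000,000 that is $18,891,000.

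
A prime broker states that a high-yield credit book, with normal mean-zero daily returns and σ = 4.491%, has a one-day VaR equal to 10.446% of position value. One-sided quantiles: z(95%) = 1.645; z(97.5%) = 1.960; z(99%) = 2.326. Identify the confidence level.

99%

Implied z = VaR/σ = 10.446 / 4.491 = 2.326.
This matches z(99%) = 2.326.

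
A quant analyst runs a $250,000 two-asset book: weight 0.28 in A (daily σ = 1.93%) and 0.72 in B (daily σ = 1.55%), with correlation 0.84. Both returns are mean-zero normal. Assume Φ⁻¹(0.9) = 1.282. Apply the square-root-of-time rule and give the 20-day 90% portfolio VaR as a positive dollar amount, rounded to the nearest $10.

$22,890

σ_p = √(0.28²·1.93² + 0.72²·1.55² + 2·0.84·0.28·0.72·1.93·1.55) = 1.597%.
σ_{20d} = 1.597% × √20 = 7.142%.
VaR = 1.282 × 7.142% = 9.156%; on $250,000 that is $22,890.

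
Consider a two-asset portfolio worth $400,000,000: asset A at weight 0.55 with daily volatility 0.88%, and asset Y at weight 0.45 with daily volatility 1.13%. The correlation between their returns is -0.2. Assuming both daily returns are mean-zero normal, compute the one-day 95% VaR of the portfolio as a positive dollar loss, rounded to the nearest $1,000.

σ_p² = 0.55²·0.88² + 0.45²·1.13² + 2·-0.2·0.55·0.45·0.88·1.13 = 0.3944 (%²).
σ_p = √0.3944 = 0.628%.
At 95%, z = 1.645.
VaR = 1.645 × 0.628% = 1.033%; on $400,000,000 that is $4,132,000.

$4,132,000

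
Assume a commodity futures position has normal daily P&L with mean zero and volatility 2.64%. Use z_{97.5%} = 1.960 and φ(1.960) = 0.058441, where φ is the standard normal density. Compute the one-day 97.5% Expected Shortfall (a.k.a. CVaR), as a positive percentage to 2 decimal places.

Tail multiplier: φ(z)/(1−α) = 0.058441 / 0.025 = 2.338.
ES = 2.64% × 2.338 = 6.172%.

6.17%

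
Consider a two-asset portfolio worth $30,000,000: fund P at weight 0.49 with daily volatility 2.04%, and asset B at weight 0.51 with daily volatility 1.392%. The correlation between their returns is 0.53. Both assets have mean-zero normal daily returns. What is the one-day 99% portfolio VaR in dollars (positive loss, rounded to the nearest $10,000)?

σ_p² = 0.49²·2.04² + 0.51²·1.392² + 2·0.53·0.49·0.51·2.04·1.392 = 2.2554 (%²).
σ_p = √2.2554 = 1.502%.
At 99%, z = 2.326.
VaR = 2.326 × 1.502% = 3.494%; on $30,000,000 that is $1,048,200.

$1,050,000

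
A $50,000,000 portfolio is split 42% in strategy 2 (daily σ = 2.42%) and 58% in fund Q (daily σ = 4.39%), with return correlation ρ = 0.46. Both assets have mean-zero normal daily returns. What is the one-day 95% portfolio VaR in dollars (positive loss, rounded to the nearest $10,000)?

$2,590,000

σ_p² = 0.42²·2.42² + 0.58²·4.39² + 2·0.46·0.42·0.58·2.42·4.39 = 9.8971 (%²).
σ_p = √9.8971 = 3.146%.
At 95%, z = 1.645.
VaR = 1.645 × 3.146% = 5.175%; on $50,000,000 that is $2,587,500.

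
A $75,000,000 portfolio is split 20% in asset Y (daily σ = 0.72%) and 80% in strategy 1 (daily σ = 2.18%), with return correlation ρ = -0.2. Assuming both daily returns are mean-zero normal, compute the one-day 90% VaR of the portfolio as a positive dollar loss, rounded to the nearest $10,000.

$1,650,000

σ_p² = 0.2²·0.72² + 0.8²·2.18² + 2·-0.2·0.2·0.8·0.72·2.18 = 2.9618 (%²).
σ_p = √2.9618 = 1.721%.
At 90%, z = 1.282.
VaR = 1.282 × 1.721% = 2.206%; on $75,000,000 that is $1,654,500.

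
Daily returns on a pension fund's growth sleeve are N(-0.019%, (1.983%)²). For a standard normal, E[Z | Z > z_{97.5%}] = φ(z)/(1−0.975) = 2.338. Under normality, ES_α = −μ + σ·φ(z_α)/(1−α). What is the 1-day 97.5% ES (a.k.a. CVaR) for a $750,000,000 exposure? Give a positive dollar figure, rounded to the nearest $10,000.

ES = −(-0.019%) + 1.983% × 2.338 = 4.655%.
On $750,000,000: 0.04655 × $750,000,000 = $34,912,500.

$34,910,000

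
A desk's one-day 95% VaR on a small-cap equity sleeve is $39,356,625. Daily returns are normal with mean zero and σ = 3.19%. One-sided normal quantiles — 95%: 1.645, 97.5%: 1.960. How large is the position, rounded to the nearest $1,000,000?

$750,000,000

VaR as a fraction of value: z·σ = 1.645 × 3.19% = 5.24755%.
Position = $39,356,625 / 0.0524755 = $750,000,000.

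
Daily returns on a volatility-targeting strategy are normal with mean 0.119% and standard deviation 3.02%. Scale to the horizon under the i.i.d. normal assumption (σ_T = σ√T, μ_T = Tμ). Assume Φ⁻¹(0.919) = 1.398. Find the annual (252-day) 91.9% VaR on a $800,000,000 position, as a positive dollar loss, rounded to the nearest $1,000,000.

$296,000,000

σ_{252d} = 3.02% × √252 = 47.941%; μ_{252d} = 252 × 0.119% = 29.988%.
VaR = −(29.988%) + 1.398 × 47.941% = 37.034%.
On $800,000,000: 0.37034 × $800,000,000 = $296,272,000.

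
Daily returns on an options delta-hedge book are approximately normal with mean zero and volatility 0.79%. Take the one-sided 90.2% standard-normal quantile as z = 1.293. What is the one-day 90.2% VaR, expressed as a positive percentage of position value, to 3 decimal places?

VaR = z·σ = 1.293 × 0.79% = 1.021%.

1.021%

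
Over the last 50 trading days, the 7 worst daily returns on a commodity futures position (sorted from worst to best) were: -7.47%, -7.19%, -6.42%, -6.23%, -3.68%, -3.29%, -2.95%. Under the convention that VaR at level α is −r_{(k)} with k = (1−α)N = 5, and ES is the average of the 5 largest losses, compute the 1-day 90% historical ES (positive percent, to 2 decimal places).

The 5 worst returns sum to -30.99%.
ES = −(-30.99%) / 5 = 6.198% ≈ 6.20%.

6.20%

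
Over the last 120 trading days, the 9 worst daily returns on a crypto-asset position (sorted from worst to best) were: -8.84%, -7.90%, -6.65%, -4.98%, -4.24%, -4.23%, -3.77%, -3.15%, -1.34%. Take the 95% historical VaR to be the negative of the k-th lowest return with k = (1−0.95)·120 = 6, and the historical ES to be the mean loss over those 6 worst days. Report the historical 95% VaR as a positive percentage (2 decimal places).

4.23%

k = 6; the 6th lowest return is -4.23%, so VaR = 4.23%.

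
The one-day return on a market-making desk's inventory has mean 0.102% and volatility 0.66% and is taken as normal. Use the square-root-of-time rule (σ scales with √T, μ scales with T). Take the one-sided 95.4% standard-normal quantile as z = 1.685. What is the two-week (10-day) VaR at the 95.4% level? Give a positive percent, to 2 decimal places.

σ_{10d} = 0.66% × √10 = 2.087%; μ_{10d} = 10 × 0.102% = 1.020%.
VaR = −(1.020%) + 1.685 × 2.087% = 2.497%.

2.50%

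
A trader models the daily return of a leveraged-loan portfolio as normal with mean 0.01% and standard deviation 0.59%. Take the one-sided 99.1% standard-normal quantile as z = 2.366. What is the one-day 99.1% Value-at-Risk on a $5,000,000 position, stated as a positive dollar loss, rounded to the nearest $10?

VaR = −μ + z·σ = −(0.01%) + 2.366 × 0.59% = 1.386%.
On $5,000,000: 0.01386 × $5,000,000 = $69,300.

$69,300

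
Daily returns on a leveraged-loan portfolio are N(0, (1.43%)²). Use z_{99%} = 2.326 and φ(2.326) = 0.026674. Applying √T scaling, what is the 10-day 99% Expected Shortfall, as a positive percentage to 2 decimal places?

12.06%

σ_{10d} = 1.43% × √10 = 4.522%.
ES multiplier = φ(z)/(1−α) = 0.026674/0.01 = 2.667.
ES = 4.522% × 2.667 = 12.060%.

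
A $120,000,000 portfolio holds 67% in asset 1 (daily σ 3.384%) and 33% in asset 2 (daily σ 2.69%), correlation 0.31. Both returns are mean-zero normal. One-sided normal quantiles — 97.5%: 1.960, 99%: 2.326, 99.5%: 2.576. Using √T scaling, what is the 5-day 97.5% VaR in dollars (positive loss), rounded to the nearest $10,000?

σ_p = √(0.67²·3.384² + 0.33²·2.69² + 2·0.31·0.67·0.33·3.384·2.69) = 2.679%.
σ_{5d} = 2.679% × √5 = 5.990%.
VaR = 1.960 × 5.990% = 11.740%; on $120,000,000 that is $14,088,000.

$14,090,000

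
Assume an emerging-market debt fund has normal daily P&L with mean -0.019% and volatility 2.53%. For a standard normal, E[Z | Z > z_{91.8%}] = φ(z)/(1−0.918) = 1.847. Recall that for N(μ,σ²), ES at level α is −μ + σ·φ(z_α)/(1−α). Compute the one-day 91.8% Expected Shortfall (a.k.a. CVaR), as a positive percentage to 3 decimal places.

ES = −(-0.019%) + 2.53% × 1.847 = 4.692%.

4.692%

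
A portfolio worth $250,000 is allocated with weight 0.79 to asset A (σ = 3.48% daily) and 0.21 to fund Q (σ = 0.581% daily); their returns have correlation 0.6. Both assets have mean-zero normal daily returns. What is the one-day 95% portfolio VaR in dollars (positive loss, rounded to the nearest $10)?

σ_p² = 0.79²·3.48² + 0.21²·0.581² + 2·0.6·0.79·0.21·3.48·0.581 = 7.9755 (%²).
σ_p = √7.9755 = 2.824%.
At 95%, z = 1.645.
VaR = 1.645 × 2.824% = 4.645%; on $250,000 that is $11,612.

$11,610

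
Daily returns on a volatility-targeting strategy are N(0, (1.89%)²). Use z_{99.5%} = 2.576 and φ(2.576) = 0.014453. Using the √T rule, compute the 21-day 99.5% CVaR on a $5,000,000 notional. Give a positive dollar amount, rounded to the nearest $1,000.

$1,252,000

σ_{21d} = 1.89% × √21 = 8.661%.
ES multiplier = φ(z)/(1−α) = 0.014453/0.005 = 2.891.
ES = 8.661% × 2.891 = 25.039%; on $5,000,000: $1,251,950.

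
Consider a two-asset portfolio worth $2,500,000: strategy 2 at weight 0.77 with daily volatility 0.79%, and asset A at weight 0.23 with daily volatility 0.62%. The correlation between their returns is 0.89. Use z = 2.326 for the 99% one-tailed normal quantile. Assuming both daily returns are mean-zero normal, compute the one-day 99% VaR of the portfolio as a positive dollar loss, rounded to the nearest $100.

σ_p² = 0.77²·0.79² + 0.23²·0.62² + 2·0.89·0.77·0.23·0.79·0.62 = 0.5448 (%²).
σ_p = √0.5448 = 0.738%.
VaR = 2.326 × 0.738% = 1.717%; on $2,500,000 that is $42,925.

$42,900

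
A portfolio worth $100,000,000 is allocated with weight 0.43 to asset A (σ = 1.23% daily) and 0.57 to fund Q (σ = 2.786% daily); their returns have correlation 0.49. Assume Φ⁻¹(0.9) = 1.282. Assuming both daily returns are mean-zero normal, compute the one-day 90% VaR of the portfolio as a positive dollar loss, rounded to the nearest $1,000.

$2,441,000

σ_p² = 0.43²·1.23² + 0.57²·2.786² + 2·0.49·0.43·0.57·1.23·2.786 = 3.6246 (%²).
σ_p = √3.6246 = 1.904%.
VaR = 1.282 × 1.904% = 2.441%; on $100,000,000 that is $2,441,000.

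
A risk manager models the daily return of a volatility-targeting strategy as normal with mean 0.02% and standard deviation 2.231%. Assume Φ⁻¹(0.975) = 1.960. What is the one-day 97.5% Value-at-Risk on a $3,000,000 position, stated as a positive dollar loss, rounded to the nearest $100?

$130,600

VaR = −μ + z·σ = −(0.02%) + 1.960 × 2.231% = 4.353%.
On $3,000,000: 0.04353 × $3,000,000 = $130,590.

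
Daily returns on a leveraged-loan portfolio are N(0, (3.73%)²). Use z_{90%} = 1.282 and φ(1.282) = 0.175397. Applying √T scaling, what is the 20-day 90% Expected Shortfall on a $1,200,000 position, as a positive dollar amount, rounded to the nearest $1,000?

σ_{20d} = 3.73% × √20 = 16.681%.
ES multiplier = φ(z)/(1−α) = 0.175397/0.1 = 1.754.
ES = 16.681% × 1.754 = 29.258%; on $1,200,000: $351,096.

$351,000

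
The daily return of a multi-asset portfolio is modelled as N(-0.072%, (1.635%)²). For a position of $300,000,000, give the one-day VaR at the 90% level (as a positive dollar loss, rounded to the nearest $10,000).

At 90% one-sided, z = 1.282.
VaR = −μ + z·σ = −(-0.072%) + 1.282 × 1.635% = 2.168%.
On $300,000,000: 0.02168 × $300,000,000 = $6,504,000.

$6,500,000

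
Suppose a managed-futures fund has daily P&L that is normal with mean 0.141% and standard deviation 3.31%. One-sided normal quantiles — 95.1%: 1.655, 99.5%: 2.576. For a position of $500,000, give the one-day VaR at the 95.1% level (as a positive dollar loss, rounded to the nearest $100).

VaR = −μ + z·σ = −(0.141%) + 1.655 × 3.31% = 5.337%.
On $500,000: 0.05337 × $500,000 = $26,685.

$26,700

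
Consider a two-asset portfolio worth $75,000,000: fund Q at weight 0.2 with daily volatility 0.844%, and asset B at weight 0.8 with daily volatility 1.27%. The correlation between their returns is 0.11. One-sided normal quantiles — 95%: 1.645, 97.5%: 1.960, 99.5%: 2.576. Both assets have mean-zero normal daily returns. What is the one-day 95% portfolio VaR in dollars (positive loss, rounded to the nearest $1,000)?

$1,293,000

σ_p² = 0.2²·0.844² + 0.8²·1.27² + 2·0.11·0.2·0.8·0.844·1.27 = 1.0985 (%²).
σ_p = √1.0985 = 1.048%.
VaR = 1.645 × 1.048% = 1.724%; on $75,000,000 that is $1,293,000.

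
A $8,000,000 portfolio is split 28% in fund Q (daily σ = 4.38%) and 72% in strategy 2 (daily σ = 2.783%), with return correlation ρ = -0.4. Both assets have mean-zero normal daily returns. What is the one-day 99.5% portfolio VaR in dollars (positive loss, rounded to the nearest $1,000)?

σ_p² = 0.28²·4.38² + 0.72²·2.783² + 2·-0.4·0.28·0.72·4.38·2.783 = 3.5532 (%²).
σ_p = √3.5532 = 1.885%.
At 99.5%, z = 2.576.
VaR = 2.576 × 1.885% = 4.856%; on $8,000,000 that is $388,480.

$388,000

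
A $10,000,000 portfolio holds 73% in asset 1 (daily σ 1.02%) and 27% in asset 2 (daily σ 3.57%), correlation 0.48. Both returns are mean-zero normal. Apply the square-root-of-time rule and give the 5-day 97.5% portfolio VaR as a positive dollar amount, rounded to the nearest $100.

σ_p = √(0.73²·1.02² + 0.27²·3.57² + 2·0.48·0.73·0.27·1.02·3.57) = 1.474%.
σ_{5d} = 1.474% × √5 = 3.296%.
z(97.5%) = 1.960.
VaR = 1.960 × 3.296% = 6.460%; on $10,000,000 that is $646,000.

$646,000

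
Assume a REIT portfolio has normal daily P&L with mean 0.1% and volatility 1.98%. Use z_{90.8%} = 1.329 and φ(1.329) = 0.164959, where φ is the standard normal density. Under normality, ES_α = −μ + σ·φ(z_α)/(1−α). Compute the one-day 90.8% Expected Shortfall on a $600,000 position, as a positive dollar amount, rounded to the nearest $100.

Tail multiplier: φ(z)/(1−α) = 0.164959 / 0.092 = 1.793.
ES = −(0.1%) + 1.98% × 1.793 = 3.450%.
On $600,000: 0.03450 × $600,000 = $20,700.

$20,700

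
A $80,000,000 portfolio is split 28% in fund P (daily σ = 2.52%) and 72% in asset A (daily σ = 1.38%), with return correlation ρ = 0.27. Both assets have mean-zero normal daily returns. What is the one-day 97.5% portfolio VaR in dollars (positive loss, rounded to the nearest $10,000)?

$2,140,000

σ_p² = 0.28²·2.52² + 0.72²·1.38² + 2·0.27·0.28·0.72·2.52·1.38 = 1.8637 (%²).
σ_p = √1.8637 = 1.365%.
At 97.5%, z = 1.960.
VaR = 1.960 × 1.365% = 2.675%; on $80,000,000 that is $2,140,000.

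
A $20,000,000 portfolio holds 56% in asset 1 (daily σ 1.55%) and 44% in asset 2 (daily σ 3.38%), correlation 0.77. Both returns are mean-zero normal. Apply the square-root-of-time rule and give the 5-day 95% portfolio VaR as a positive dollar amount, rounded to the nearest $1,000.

$1,637,000

σ_p = √(0.56²·1.55² + 0.44²·3.38² + 2·0.77·0.56·0.44·1.55·3.38) = 2.226%.
σ_{5d} = 2.226% × √5 = 4.977%.
z(95%) = 1.645.
VaR = 1.645 × 4.977% = 8.187%; on $20,000,000 that is $1,637,400.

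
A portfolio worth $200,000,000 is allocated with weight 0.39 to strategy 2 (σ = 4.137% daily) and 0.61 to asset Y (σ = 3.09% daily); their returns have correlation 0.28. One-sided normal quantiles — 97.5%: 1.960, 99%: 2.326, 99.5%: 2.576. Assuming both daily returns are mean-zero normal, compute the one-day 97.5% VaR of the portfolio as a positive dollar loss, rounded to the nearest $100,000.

σ_p² = 0.39²·4.137² + 0.61²·3.09² + 2·0.28·0.39·0.61·4.137·3.09 = 7.8591 (%²).
σ_p = √7.8591 = 2.803%.
VaR = 1.960 × 2.803% = 5.494%; on $200,000,000 that is $10,988,000.

$11,000,000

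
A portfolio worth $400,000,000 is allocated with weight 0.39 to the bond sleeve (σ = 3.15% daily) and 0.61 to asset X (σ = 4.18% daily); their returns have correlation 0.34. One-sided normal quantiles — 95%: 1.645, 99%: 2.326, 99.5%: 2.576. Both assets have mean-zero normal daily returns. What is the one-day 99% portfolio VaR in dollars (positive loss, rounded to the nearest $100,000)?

$29,600,000

σ_p² = 0.39²·3.15² + 0.61²·4.18² + 2·0.34·0.39·0.61·3.15·4.18 = 10.1407 (%²).
σ_p = √10.1407 = 3.184%.
VaR = 2.326 × 3.184% = 7.406%; on $400,000,000 that is $29,624,000.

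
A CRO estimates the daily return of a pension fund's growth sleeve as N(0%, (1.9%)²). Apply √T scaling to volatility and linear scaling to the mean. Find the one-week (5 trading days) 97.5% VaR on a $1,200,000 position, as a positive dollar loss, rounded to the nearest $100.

$99,900

At 97.5%, z = 1.960.
σ_{5d} = 1.9% × √5 = 4.249%.
VaR = 1.960 × 4.249% = 8.328%.
On $1,200,000: 0.08328 × $1,200,000 = $99,936.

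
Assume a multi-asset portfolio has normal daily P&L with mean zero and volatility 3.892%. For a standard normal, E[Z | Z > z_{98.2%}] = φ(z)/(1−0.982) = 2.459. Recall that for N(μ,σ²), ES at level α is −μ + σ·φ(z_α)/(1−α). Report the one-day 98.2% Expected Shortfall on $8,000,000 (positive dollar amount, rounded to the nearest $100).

$765,600

ES = 3.892% × 2.459 = 9.570%.
On $8,000,000: 0.09570 × $8,000,000 = $765,600.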